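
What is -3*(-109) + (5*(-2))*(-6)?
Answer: 387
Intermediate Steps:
-3*(-109) + (5*(-2))*(-6) = 327 - 10*(-6) = 327 + 60 = 387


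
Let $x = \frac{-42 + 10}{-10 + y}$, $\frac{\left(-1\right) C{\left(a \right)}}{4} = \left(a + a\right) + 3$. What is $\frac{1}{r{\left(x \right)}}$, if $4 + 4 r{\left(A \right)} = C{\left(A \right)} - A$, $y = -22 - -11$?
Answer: $- \frac{7}{52} \approx -0.13462$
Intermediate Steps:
$y = -11$ ($y = -22 + 11 = -11$)
$C{\left(a \right)} = -12 - 8 a$ ($C{\left(a \right)} = - 4 \left(\left(a + a\right) + 3\right) = - 4 \left(2 a + 3\right) = - 4 \left(3 + 2 a\right) = -12 - 8 a$)
$x = \frac{32}{21}$ ($x = \frac{-42 + 10}{-10 - 11} = - \frac{32}{-21} = \left(-32\right) \left(- \frac{1}{21}\right) = \frac{32}{21} \approx 1.5238$)
$r{\left(A \right)} = -4 - \frac{9 A}{4}$ ($r{\left(A \right)} = -1 + \frac{\left(-12 - 8 A\right) - A}{4} = -1 + \frac{-12 - 9 A}{4} = -1 - \left(3 + \frac{9 A}{4}\right) = -4 - \frac{9 A}{4}$)
$\frac{1}{r{\left(x \right)}} = \frac{1}{-4 - \frac{24}{7}} = \frac{1}{- \frac{52}{7}} = - \frac{7}{52}$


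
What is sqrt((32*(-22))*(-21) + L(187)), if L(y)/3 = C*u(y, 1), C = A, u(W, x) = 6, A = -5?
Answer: sqrt(14694) ≈ 121.22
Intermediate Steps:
C = -5
L(y) = -90 (L(y) = 3*(-5*6) = 3*(-30) = -90)
sqrt((32*(-22))*(-21) + L(187)) = sqrt((32*(-22))*(-21) - 90) = sqrt(-704*(-21) - 90) = sqrt(14784 - 90) = sqrt(14694)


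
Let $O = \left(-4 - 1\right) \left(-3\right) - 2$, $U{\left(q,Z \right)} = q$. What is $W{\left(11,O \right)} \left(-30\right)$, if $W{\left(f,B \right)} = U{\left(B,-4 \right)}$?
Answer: $-390$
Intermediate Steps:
$O = 13$ ($O = \left(-5\right) \left(-3\right) - 2 = 15 - 2 = 13$)
$W{\left(f,B \right)} = B$
$W{\left(11,O \right)} \left(-30\right) = 13 \left(-30\right) = -390$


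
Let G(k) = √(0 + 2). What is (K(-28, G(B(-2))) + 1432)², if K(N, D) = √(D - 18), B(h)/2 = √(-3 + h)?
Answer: (1432 + I*√(18 - √2))² ≈ 2.0506e+6 + 1.166e+4*I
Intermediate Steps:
B(h) = 2*√(-3 + h)
G(k) = √2
K(N, D) = √(-18 + D)
(K(-28, G(B(-2))) + 1432)² = (√(-18 + √2) + 1432)² = (1432 + √(-18 + √2))²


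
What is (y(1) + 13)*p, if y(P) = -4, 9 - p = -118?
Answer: 1143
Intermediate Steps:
p = 127 (p = 9 - 1*(-118) = 9 + 118 = 127)
(y(1) + 13)*p = (-4 + 13)*127 = 9*127 = 1143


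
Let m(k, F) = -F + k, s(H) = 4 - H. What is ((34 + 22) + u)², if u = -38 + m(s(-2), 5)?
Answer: 361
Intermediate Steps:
m(k, F) = k - F
u = -37 (u = -38 + ((4 - 1*(-2)) - 1*5) = -38 + ((4 + 2) - 5) = -38 + (6 - 5) = -38 + 1 = -37)
((34 + 22) + u)² = ((34 + 22) - 37)² = (56 - 37)² = 19² = 361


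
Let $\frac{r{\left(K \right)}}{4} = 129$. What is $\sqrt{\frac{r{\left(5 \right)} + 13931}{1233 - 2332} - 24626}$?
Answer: $\frac{i \sqrt{29759184679}}{1099} \approx 156.97 i$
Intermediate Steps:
$r{\left(K \right)} = 516$ ($r{\left(K \right)} = 4 \cdot 129 = 516$)
$\sqrt{\frac{r{\left(5 \right)} + 13931}{1233 - 2332} - 24626} = \sqrt{\frac{516 + 13931}{1233 - 2332} - 24626} = \sqrt{\frac{14447}{1233 - 2332} - 24626} = \sqrt{\frac{14447}{-1099} - 24626} = \sqrt{14447 \left(- \frac{1}{1099}\right) - 24626} = \sqrt{- \frac{14447}{1099} - 24626} = \sqrt{- \frac{27078421}{1099}} = \frac{i \sqrt{29759184679}}{1099}$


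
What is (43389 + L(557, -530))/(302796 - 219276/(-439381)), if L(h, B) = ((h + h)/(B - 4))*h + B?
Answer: 611459296078/4440311077923 ≈ 0.13771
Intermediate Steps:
L(h, B) = B + 2*h**2/(-4 + B) (L(h, B) = ((2*h)/(-4 + B))*h + B = (2*h/(-4 + B))*h + B = 2*h**2/(-4 + B) + B = B + 2*h**2/(-4 + B))
(43389 + L(557, -530))/(302796 - 219276/(-439381)) = (43389 + ((-530)**2 - 4*(-530) + 2*557**2)/(-4 - 530))/(302796 - 219276/(-439381)) = (43389 + (280900 + 2120 + 2*310249)/(-534))/(302796 - 219276*(-1/439381)) = (43389 - (280900 + 2120 + 620498)/534)/(302796 + 219276/439381) = (43389 - 1/534*903518)/(133043028552/439381) = (43389 - 451759/267)*(439381/133043028552) = (11133104/267)*(439381/133043028552) = 611459296078/4440311077923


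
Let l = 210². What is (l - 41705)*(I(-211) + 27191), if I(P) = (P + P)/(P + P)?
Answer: 65124840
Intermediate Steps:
I(P) = 1 (I(P) = (2*P)/((2*P)) = (2*P)*(1/(2*P)) = 1)
l = 44100
(l - 41705)*(I(-211) + 27191) = (44100 - 41705)*(1 + 27191) = 2395*27192 = 65124840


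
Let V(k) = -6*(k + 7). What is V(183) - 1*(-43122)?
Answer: 41982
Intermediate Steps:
V(k) = -42 - 6*k (V(k) = -6*(7 + k) = -42 - 6*k)
V(183) - 1*(-43122) = (-42 - 6*183) - 1*(-43122) = (-42 - 1098) + 43122 = -1140 + 43122 = 41982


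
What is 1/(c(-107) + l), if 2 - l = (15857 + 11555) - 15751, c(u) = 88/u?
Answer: -107/1247601 ≈ -8.5765e-5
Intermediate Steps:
l = -11659 (l = 2 - ((15857 + 11555) - 15751) = 2 - (27412 - 15751) = 2 - 1*11661 = 2 - 11661 = -11659)
1/(c(-107) + l) = 1/(88/(-107) - 11659) = 1/(88*(-1/107) - 11659) = 1/(-88/107 - 11659) = 1/(-1247601/107) = -107/1247601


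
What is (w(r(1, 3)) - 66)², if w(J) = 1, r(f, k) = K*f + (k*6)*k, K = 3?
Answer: 4225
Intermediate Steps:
r(f, k) = 3*f + 6*k² (r(f, k) = 3*f + (k*6)*k = 3*f + (6*k)*k = 3*f + 6*k²)
(w(r(1, 3)) - 66)² = (1 - 66)² = (-65)² = 4225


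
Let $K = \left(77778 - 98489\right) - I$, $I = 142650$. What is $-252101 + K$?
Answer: $-415462$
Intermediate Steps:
$K = -163361$ ($K = \left(77778 - 98489\right) - 142650 = -20711 - 142650 = -163361$)
$-252101 + K = -252101 - 163361 = -415462$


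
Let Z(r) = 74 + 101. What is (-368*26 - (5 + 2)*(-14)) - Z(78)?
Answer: -9645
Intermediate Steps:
Z(r) = 175
(-368*26 - (5 + 2)*(-14)) - Z(78) = (-368*26 - (5 + 2)*(-14)) - 1*175 = (-9568 - 7*(-14)) - 175 = (-9568 - 1*(-98)) - 175 = (-9568 + 98) - 175 = -9470 - 175 = -9645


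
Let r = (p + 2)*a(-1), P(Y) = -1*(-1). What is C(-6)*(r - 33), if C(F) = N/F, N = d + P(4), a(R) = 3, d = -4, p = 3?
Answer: -9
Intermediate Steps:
P(Y) = 1
N = -3 (N = -4 + 1 = -3)
C(F) = -3/F
r = 15 (r = (3 + 2)*3 = 5*3 = 15)
C(-6)*(r - 33) = (-3/(-6))*(15 - 33) = -3*(-⅙)*(-18) = (½)*(-18) = -9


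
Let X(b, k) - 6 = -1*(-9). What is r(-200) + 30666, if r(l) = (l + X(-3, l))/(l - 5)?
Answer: 1257343/41 ≈ 30667.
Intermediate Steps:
X(b, k) = 15 (X(b, k) = 6 - 1*(-9) = 6 + 9 = 15)
r(l) = (15 + l)/(-5 + l) (r(l) = (l + 15)/(l - 5) = (15 + l)/(-5 + l))
r(-200) + 30666 = (15 - 200)/(-5 - 200) + 30666 = -185/(-205) + 30666 = -1/205*(-185) + 30666 = 37/41 + 30666 = 1257343/41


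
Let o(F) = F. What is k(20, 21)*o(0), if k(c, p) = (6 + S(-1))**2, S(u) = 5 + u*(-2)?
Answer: 0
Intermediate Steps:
S(u) = 5 - 2*u
k(c, p) = 169 (k(c, p) = (6 + (5 - 2*(-1)))**2 = (6 + (5 + 2))**2 = (6 + 7)**2 = 13**2 = 169)
k(20, 21)*o(0) = 169*0 = 0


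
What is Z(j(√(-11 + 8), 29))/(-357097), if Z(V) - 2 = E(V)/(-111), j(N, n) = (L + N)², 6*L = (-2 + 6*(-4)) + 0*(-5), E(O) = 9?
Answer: -71/13212589 ≈ -5.3737e-6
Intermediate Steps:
L = -13/3 (L = ((-2 + 6*(-4)) + 0*(-5))/6 = ((-2 - 24) + 0)/6 = (-26 + 0)/6 = (⅙)*(-26) = -13/3 ≈ -4.3333)
j(N, n) = (-13/3 + N)²
Z(V) = 71/37 (Z(V) = 2 + 9/(-111) = 2 + 9*(-1/111) = 2 - 3/37 = 71/37)
Z(j(√(-11 + 8), 29))/(-357097) = (71/37)/(-357097) = (71/37)*(-1/357097) = -71/13212589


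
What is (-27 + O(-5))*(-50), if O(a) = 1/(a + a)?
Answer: 1355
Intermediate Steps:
O(a) = 1/(2*a)
(-27 + O(-5))*(-50) = (-27 + (½)/(-5))*(-50) = (-27 + (½)*(-⅕))*(-50) = (-27 - ⅒)*(-50) = -271/10*(-50) = 1355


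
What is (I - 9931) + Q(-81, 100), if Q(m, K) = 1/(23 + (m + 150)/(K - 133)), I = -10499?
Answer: -4698889/230 ≈ -20430.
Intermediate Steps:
Q(m, K) = 1/(23 + (150 + m)/(-133 + K))
(I - 9931) + Q(-81, 100) = (-10499 - 9931) + (-133 + 100)/(-2909 - 81 + 23*100) = -20430 - 33/(-2909 - 81 + 2300) = -20430 - 33/(-690) = -20430 - 1/690*(-33) = -20430 + 11/230 = -4698889/230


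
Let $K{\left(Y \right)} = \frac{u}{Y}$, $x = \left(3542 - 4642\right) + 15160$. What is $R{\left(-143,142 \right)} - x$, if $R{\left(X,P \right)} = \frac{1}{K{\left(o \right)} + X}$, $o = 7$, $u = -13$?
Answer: $- \frac{14256847}{1014} \approx -14060.0$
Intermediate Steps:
$x = 14060$ ($x = -1100 + 15160 = 14060$)
$K{\left(Y \right)} = - \frac{13}{Y}$
$R{\left(X,P \right)} = \frac{1}{- \frac{13}{7} + X}$
$R{\left(-143,142 \right)} - x = \frac{7}{-13 + 7 \left(-143\right)} - 14060 = \frac{7}{-13 - 1001} - 14060 = \frac{7}{-1014} - 14060 = 7 \left(- \frac{1}{1014}\right) - 14060 = - \frac{7}{1014} - 14060 = - \frac{14256847}{1014}$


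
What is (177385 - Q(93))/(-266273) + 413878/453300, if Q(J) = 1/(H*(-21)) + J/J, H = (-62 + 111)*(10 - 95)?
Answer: 86871315274867/351905371648950 ≈ 0.24686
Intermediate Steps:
H = -4165 (H = 49*(-85) = -4165)
Q(J) = 87466/87465 (Q(J) = 1/(-4165*(-21)) + J/J = -1/4165*(-1/21) + 1 = 1/87465 + 1 = 87466/87465)
(177385 - Q(93))/(-266273) + 413878/453300 = (177385 - 1*87466/87465)/(-266273) + 413878/453300 = (177385 - 87466/87465)*(-1/266273) + 413878*(1/453300) = (15514891559/87465)*(-1/266273) + 206939/226650 = -15514891559/23289567945 + 206939/226650 = 86871315274867/351905371648950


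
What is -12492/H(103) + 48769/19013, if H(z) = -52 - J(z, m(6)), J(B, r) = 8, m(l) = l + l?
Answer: 20036378/95065 ≈ 210.77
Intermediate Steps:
m(l) = 2*l
H(z) = -60 (H(z) = -52 - 1*8 = -52 - 8 = -60)
-12492/H(103) + 48769/19013 = -12492/(-60) + 48769/19013 = -12492*(-1/60) + 48769*(1/19013) = 1041/5 + 48769/19013 = 20036378/95065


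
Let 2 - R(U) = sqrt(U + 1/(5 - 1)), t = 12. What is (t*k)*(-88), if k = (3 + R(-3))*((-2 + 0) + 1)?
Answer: 5280 - 528*I*sqrt(11) ≈ 5280.0 - 1751.2*I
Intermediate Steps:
R(U) = 2 - sqrt(1/4 + U) (R(U) = 2 - sqrt(U + 1/(5 - 1)) = 2 - sqrt(U + 1/4) = 2 - sqrt(1/4 + U))
k = -5 + I*sqrt(11)/2 (k = (3 + (2 - sqrt(1 + 4*(-3))/2))*((-2 + 0) + 1) = (3 + (2 - sqrt(1 - 12)/2))*(-2 + 1) = (3 + (2 - I*sqrt(11)/2))*(-1) = (5 - I*sqrt(11)/2)*(-1) = -5 + I*sqrt(11)/2 ≈ -5.0 + 1.6583*I)
(t*k)*(-88) = (12*(-5 + I*sqrt(11)/2))*(-88) = (-60 + 6*I*sqrt(11))*(-88) = 5280 - 528*I*sqrt(11)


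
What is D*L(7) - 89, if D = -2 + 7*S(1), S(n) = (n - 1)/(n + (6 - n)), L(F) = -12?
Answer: -65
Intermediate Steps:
S(n) = -⅙ + n/6 (S(n) = (-1 + n)/6 = (-1 + n)*(⅙) = -⅙ + n/6)
D = -2 (D = -2 + 7*(-⅙ + (⅙)*1) = -2 + 7*(-⅙ + ⅙) = -2 + 7*0 = -2 + 0 = -2)
D*L(7) - 89 = -2*(-12) - 89 = 24 - 89 = -65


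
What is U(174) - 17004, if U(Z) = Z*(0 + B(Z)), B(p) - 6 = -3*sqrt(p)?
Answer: -15960 - 522*sqrt(174) ≈ -22846.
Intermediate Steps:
B(p) = 6 - 3*sqrt(p)
U(Z) = Z*(6 - 3*sqrt(Z)) (U(Z) = Z*(0 + (6 - 3*sqrt(Z))) = Z*(6 - 3*sqrt(Z)))
U(174) - 17004 = (-522*sqrt(174) + 6*174) - 17004 = (-522*sqrt(174) + 1044) - 17004 = (1044 - 522*sqrt(174)) - 17004 = -15960 - 522*sqrt(174)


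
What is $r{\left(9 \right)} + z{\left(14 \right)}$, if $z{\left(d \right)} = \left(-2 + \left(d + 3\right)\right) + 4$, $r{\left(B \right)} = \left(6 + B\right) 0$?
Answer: $19$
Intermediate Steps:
$r{\left(B \right)} = 0$
$z{\left(d \right)} = 5 + d$ ($z{\left(d \right)} = \left(-2 + \left(3 + d\right)\right) + 4 = \left(1 + d\right) + 4 = 5 + d$)
$r{\left(9 \right)} + z{\left(14 \right)} = 0 + \left(5 + 14\right) = 0 + 19 = 19$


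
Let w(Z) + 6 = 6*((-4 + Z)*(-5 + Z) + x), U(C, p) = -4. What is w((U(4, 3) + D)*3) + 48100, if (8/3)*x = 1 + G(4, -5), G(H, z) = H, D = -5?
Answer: 216229/4 ≈ 54057.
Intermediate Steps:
x = 15/8 (x = 3*(1 + 4)/8 = (3/8)*5 = 15/8 ≈ 1.8750)
w(Z) = 21/4 + 6*(-5 + Z)*(-4 + Z) (w(Z) = -6 + 6*((-4 + Z)*(-5 + Z) + 15/8) = -6 + 6*((-5 + Z)*(-4 + Z) + 15/8) = -6 + 6*(15/8 + (-5 + Z)*(-4 + Z)) = -6 + (45/4 + 6*(-5 + Z)*(-4 + Z)) = 21/4 + 6*(-5 + Z)*(-4 + Z))
w((U(4, 3) + D)*3) + 48100 = (501/4 - 54*(-4 - 5)*3 + 6*((-4 - 5)*3)**2) + 48100 = (501/4 - (-486)*3 + 6*(-9*3)**2) + 48100 = (501/4 - 54*(-27) + 6*(-27)**2) + 48100 = (501/4 + 1458 + 6*729) + 48100 = (501/4 + 1458 + 4374) + 48100 = 23829/4 + 48100 = 216229/4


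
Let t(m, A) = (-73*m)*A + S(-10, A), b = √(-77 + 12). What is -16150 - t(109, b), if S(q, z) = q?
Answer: -16140 + 7957*I*√65 ≈ -16140.0 + 64151.0*I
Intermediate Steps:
b = I*√65 (b = √(-65) = I*√65 ≈ 8.0623*I)
t(m, A) = -10 - 73*A*m (t(m, A) = (-73*m)*A - 10 = -73*A*m - 10 = -10 - 73*A*m)
-16150 - t(109, b) = -16150 - (-10 - 73*I*√65*109) = -16150 - (-10 - 7957*I*√65) = -16150 + (10 + 7957*I*√65) = -16140 + 7957*I*√65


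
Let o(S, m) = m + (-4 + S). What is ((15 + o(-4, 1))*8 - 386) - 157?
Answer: -479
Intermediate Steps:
o(S, m) = -4 + S + m
((15 + o(-4, 1))*8 - 386) - 157 = ((15 + (-4 - 4 + 1))*8 - 386) - 157 = ((15 - 7)*8 - 386) - 157 = (8*8 - 386) - 157 = (64 - 386) - 157 = -322 - 157 = -479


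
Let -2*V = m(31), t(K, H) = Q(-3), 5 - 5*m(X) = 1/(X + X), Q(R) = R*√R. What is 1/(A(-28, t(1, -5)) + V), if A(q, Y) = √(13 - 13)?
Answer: -620/309 ≈ -2.0065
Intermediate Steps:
Q(R) = R^(3/2)
m(X) = 1 - 1/(10*X) (m(X) = 1 - 1/(5*(X + X)) = 1 - 1/(2*X)/5 = 1 - 1/(10*X))
t(K, H) = -3*I*√3 (t(K, H) = (-3)^(3/2) = -3*I*√3)
V = -309/620 (V = -(-⅒ + 31)/(2*31) = -309/(62*10) = -½*309/310 = -309/620 ≈ -0.49839)
A(q, Y) = 0 (A(q, Y) = √0 = 0)
1/(A(-28, t(1, -5)) + V) = 1/(0 - 309/620) = 1/(-309/620) = -620/309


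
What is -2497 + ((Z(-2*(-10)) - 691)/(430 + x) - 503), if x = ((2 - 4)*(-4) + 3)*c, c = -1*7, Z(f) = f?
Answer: -1059671/353 ≈ -3001.9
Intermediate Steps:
c = -7
x = -77 (x = ((2 - 4)*(-4) + 3)*(-7) = (-2*(-4) + 3)*(-7) = (8 + 3)*(-7) = 11*(-7) = -77)
-2497 + ((Z(-2*(-10)) - 691)/(430 + x) - 503) = -2497 + ((-2*(-10) - 691)/(430 - 77) - 503) = -2497 + ((20 - 691)/353 - 503) = -2497 + (-671*1/353 - 503) = -2497 + (-671/353 - 503) = -2497 - 178230/353 = -1059671/353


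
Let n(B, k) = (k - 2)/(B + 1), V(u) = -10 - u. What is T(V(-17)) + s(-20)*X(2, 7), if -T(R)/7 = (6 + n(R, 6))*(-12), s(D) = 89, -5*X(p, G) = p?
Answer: 2552/5 ≈ 510.40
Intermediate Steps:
X(p, G) = -p/5
n(B, k) = (-2 + k)/(1 + B)
T(R) = 504 + 336/(1 + R) (T(R) = -7*(6 + (-2 + 6)/(1 + R))*(-12) = -7*(6 + 4/(1 + R))*(-12) = -7*(-72 - 48/(1 + R)) = 504 + 336/(1 + R))
T(V(-17)) + s(-20)*X(2, 7) = 168*(5 + 3*(-10 - 1*(-17)))/(1 + (-10 - 1*(-17))) + 89*(-⅕*2) = 168*(5 + 3*(-10 + 17))/(1 + (-10 + 17)) + 89*(-⅖) = 168*(5 + 3*7)/(1 + 7) - 178/5 = 168*(5 + 21)/8 - 178/5 = 168*(⅛)*26 - 178/5 = 546 - 178/5 = 2552/5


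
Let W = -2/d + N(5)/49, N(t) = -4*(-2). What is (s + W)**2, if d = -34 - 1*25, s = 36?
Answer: 10950785316/8357881 ≈ 1310.2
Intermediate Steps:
N(t) = 8
d = -59 (d = -34 - 25 = -59)
W = 570/2891 (W = -2/(-59) + 8/49 = -2*(-1/59) + 8*(1/49) = 2/59 + 8/49 = 570/2891 ≈ 0.19716)
(s + W)**2 = (36 + 570/2891)**2 = (104646/2891)**2 = 10950785316/8357881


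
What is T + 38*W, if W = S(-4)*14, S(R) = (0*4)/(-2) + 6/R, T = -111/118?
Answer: -94275/118 ≈ -798.94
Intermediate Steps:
T = -111/118 (T = -111*1/118 = -111/118 ≈ -0.94068)
S(R) = 6/R (S(R) = 0*(-1/2) + 6/R = 0 + 6/R = 6/R)
W = -21 (W = (6/(-4))*14 = (6*(-1/4))*14 = -3/2*14 = -21)
T + 38*W = -111/118 + 38*(-21) = -111/118 - 798 = -94275/118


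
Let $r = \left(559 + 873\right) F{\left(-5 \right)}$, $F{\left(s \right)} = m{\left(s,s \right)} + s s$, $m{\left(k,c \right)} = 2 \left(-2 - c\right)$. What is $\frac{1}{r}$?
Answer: $\frac{1}{44392} \approx 2.2527 \cdot 10^{-5}$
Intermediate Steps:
$m{\left(k,c \right)} = -4 - 2 c$
$F{\left(s \right)} = -4 + s^{2} - 2 s$ ($F{\left(s \right)} = \left(-4 - 2 s\right) + s s = \left(-4 - 2 s\right) + s^{2} = -4 + s^{2} - 2 s$)
$r = 44392$ ($r = \left(559 + 873\right) \left(-4 + \left(-5\right)^{2} - -10\right) = 1432 \left(-4 + 25 + 10\right) = 1432 \cdot 31 = 44392$)
$\frac{1}{r} = \frac{1}{44392}$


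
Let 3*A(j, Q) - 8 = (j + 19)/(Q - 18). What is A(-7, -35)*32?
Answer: 13184/159 ≈ 82.918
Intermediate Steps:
A(j, Q) = 8/3 + (19 + j)/(3*(-18 + Q)) (A(j, Q) = 8/3 + ((j + 19)/(Q - 18))/3 = 8/3 + ((19 + j)/(-18 + Q))/3 = 8/3 + (19 + j)/(3*(-18 + Q)))
A(-7, -35)*32 = ((-125 - 7 + 8*(-35))/(3*(-18 - 35)))*32 = ((⅓)*(-125 - 7 - 280)/(-53))*32 = ((⅓)*(-1/53)*(-412))*32 = (412/159)*32 = 13184/159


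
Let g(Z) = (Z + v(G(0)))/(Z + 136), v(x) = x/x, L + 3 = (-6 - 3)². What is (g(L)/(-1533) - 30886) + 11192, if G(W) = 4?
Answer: -6460853107/328062 ≈ -19694.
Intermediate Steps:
L = 78 (L = -3 + (-6 - 3)² = -3 + (-9)² = -3 + 81 = 78)
v(x) = 1
g(Z) = (1 + Z)/(136 + Z) (g(Z) = (Z + 1)/(Z + 136) = (1 + Z)/(136 + Z))
(g(L)/(-1533) - 30886) + 11192 = (((1 + 78)/(136 + 78))/(-1533) - 30886) + 11192 = ((79/214)*(-1/1533) - 30886) + 11192 = (-79/328062 - 30886) + 11192 = -10132523011/328062 + 11192 = -6460853107/328062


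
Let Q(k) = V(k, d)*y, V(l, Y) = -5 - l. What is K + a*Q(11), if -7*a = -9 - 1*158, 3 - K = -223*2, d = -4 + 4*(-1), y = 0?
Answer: 449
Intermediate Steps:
d = -8 (d = -4 - 4 = -8)
K = 449 (K = 3 - (-223)*2 = 3 - 1*(-446) = 3 + 446 = 449)
a = 167/7 (a = -(-9 - 1*158)/7 = -(-9 - 158)/7 = -1/7*(-167) = 167/7 ≈ 23.857)
Q(k) = 0 (Q(k) = (-5 - k)*0 = 0)
K + a*Q(11) = 449 + (167/7)*0 = 449 + 0 = 449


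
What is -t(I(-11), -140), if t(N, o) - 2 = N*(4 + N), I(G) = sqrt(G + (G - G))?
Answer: 9 - 4*I*sqrt(11) ≈ 9.0 - 13.266*I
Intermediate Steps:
I(G) = sqrt(G) (I(G) = sqrt(G + 0) = sqrt(G))
t(N, o) = 2 + N*(4 + N)
-t(I(-11), -140) = -(2 + (sqrt(-11))**2 + 4*sqrt(-11)) = -(2 + (I*sqrt(11))**2 + 4*(I*sqrt(11))) = -(2 - 11 + 4*I*sqrt(11)) = -(-9 + 4*I*sqrt(11)) = 9 - 4*I*sqrt(11)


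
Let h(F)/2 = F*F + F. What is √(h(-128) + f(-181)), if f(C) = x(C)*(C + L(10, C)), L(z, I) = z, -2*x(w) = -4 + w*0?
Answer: √32170 ≈ 179.36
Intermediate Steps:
x(w) = 2 (x(w) = -(-4 + w*0)/2 = -(-4 + 0)/2 = -½*(-4) = 2)
f(C) = 20 + 2*C (f(C) = 2*(C + 10) = 2*(10 + C) = 20 + 2*C)
h(F) = 2*F + 2*F² (h(F) = 2*(F*F + F) = 2*(F² + F) = 2*(F + F²) = 2*F + 2*F²)
√(h(-128) + f(-181)) = √(2*(-128)*(1 - 128) + (20 + 2*(-181))) = √(2*(-128)*(-127) + (20 - 362)) = √(32512 - 342) = √32170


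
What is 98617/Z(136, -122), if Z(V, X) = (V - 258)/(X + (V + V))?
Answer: -7396275/61 ≈ -1.2125e+5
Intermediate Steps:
Z(V, X) = (-258 + V)/(X + 2*V)
98617/Z(136, -122) = 98617/(((-258 + 136)/(-122 + 2*136))) = 98617/((-122/(-122 + 272))) = 98617/((-122/150)) = 98617/(((1/150)*(-122))) = 98617/(-61/75) = 98617*(-75/61) = -7396275/61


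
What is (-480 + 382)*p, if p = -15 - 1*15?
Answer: 2940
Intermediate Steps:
p = -30 (p = -15 - 15 = -30)
(-480 + 382)*p = (-480 + 382)*(-30) = -98*(-30) = 2940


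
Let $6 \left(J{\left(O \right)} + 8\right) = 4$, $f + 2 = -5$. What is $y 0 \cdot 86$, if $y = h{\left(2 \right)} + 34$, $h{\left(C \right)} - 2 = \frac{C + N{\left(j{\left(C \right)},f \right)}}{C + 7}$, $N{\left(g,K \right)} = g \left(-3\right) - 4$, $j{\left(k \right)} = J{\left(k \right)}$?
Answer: $0$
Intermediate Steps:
$f = -7$ ($f = -2 - 5 = -7$)
$J{\left(O \right)} = - \frac{22}{3}$ ($J{\left(O \right)} = -8 + \frac{1}{6} \cdot 4 = -8 + \frac{2}{3} = - \frac{22}{3}$)
$j{\left(k \right)} = - \frac{22}{3}$
$N{\left(g,K \right)} = -4 - 3 g$ ($N{\left(g,K \right)} = - 3 g - 4 = -4 - 3 g$)
$h{\left(C \right)} = 2 + \frac{18 + C}{7 + C}$ ($h{\left(C \right)} = 2 + \frac{C - -18}{C + 7} = 2 + \frac{C + \left(-4 + 22\right)}{7 + C} = 2 + \frac{C + 18}{7 + C} = 2 + \frac{18 + C}{7 + C}$)
$y = \frac{344}{9}$ ($y = \frac{32 + 3 \cdot 2}{7 + 2} + 34 = \frac{32 + 6}{9} + 34 = \frac{1}{9} \cdot 38 + 34 = \frac{38}{9} + 34 = \frac{344}{9} \approx 38.222$)
$y 0 \cdot 86 = \frac{344}{9} \cdot 0 \cdot 86 = 0 \cdot 86 = 0$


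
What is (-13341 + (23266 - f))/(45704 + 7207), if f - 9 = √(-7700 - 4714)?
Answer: 9916/52911 - I*√12414/52911 ≈ 0.18741 - 0.0021058*I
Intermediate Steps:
f = 9 + I*√12414 (f = 9 + √(-7700 - 4714) = 9 + √(-12414) = 9 + I*√12414 ≈ 9.0 + 111.42*I)
(-13341 + (23266 - f))/(45704 + 7207) = (-13341 + (23266 - (9 + I*√12414)))/(45704 + 7207) = (-13341 + (23266 + (-9 - I*√12414)))/52911 = (-13341 + (23257 - I*√12414))*(1/52911) = (9916 - I*√12414)*(1/52911) = 9916/52911 - I*√12414/52911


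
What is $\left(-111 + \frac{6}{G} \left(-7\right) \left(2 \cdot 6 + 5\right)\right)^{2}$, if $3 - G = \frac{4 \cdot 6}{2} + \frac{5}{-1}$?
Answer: $\frac{18225}{4} \approx 4556.3$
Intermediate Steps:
$G = -4$ ($G = 3 - \left(\frac{4 \cdot 6}{2} + \frac{5}{-1}\right) = 3 - \left(24 \cdot \frac{1}{2} + 5 \left(-1\right)\right) = 3 - \left(12 - 5\right) = 3 - 7 = -4$)
$\left(-111 + \frac{6}{G} \left(-7\right) \left(2 \cdot 6 + 5\right)\right)^{2} = \left(-111 + \frac{6}{-4} \left(-7\right) \left(2 \cdot 6 + 5\right)\right)^{2} = \left(-111 + 6 \left(- \frac{1}{4}\right) \left(-7\right) \left(12 + 5\right)\right)^{2} = \left(-111 + \left(- \frac{3}{2}\right) \left(-7\right) 17\right)^{2} = \left(-111 + \frac{21}{2} \cdot 17\right)^{2} = \left(-111 + \frac{357}{2}\right)^{2} = \left(\frac{135}{2}\right)^{2} = \frac{18225}{4}$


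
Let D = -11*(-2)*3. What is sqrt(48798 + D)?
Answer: 4*sqrt(3054) ≈ 221.05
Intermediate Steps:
D = 66 (D = 22*3 = 66)
sqrt(48798 + D) = sqrt(48798 + 66) = sqrt(48864) = 4*sqrt(3054)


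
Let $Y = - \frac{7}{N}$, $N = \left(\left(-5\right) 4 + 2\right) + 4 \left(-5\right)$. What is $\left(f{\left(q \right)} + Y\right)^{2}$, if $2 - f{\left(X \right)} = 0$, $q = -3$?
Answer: $\frac{6889}{1444} \approx 4.7708$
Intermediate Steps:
$N = -38$ ($N = \left(-20 + 2\right) - 20 = -18 - 20 = -38$)
$f{\left(X \right)} = 2$ ($f{\left(X \right)} = 2 - 0 = 2 + 0 = 2$)
$Y = \frac{7}{38}$ ($Y = - \frac{7}{-38} = \left(-7\right) \left(- \frac{1}{38}\right) = \frac{7}{38} \approx 0.18421$)
$\left(f{\left(q \right)} + Y\right)^{2} = \left(2 + \frac{7}{38}\right)^{2} = \left(\frac{83}{38}\right)^{2} = \frac{6889}{1444}$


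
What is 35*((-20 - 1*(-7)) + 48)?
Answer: 1225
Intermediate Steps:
35*((-20 - 1*(-7)) + 48) = 35*((-20 + 7) + 48) = 35*(-13 + 48) = 35*35 = 1225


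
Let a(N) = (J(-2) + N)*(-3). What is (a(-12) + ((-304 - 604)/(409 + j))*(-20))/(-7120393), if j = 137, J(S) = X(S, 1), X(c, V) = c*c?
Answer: -15632/1943867289 ≈ -8.0417e-6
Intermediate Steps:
X(c, V) = c**2
J(S) = S**2
a(N) = -12 - 3*N (a(N) = ((-2)**2 + N)*(-3) = (4 + N)*(-3) = -12 - 3*N)
(a(-12) + ((-304 - 604)/(409 + j))*(-20))/(-7120393) = ((-12 - 3*(-12)) + ((-304 - 604)/(409 + 137))*(-20))/(-7120393) = ((-12 + 36) - 908/546*(-20))*(-1/7120393) = (24 - 908*1/546*(-20))*(-1/7120393) = (24 - 454/273*(-20))*(-1/7120393) = (24 + 9080/273)*(-1/7120393) = (15632/273)*(-1/7120393) = -15632/1943867289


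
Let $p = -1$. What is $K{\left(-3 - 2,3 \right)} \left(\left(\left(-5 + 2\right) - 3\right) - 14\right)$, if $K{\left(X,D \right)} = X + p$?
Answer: $120$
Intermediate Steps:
$K{\left(X,D \right)} = -1 + X$ ($K{\left(X,D \right)} = X - 1 = -1 + X$)
$K{\left(-3 - 2,3 \right)} \left(\left(\left(-5 + 2\right) - 3\right) - 14\right) = \left(-1 - 5\right) \left(\left(\left(-5 + 2\right) - 3\right) - 14\right) = \left(-1 - 5\right) \left(\left(-3 - 3\right) - 14\right) = - 6 \left(-6 - 14\right) = \left(-6\right) \left(-20\right) = 120$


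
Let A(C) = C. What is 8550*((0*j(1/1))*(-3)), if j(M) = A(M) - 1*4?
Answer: 0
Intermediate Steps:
j(M) = -4 + M (j(M) = M - 1*4 = M - 4 = -4 + M)
8550*((0*j(1/1))*(-3)) = 8550*((0*(-4 + 1/1))*(-3)) = 8550*((0*(-4 + 1))*(-3)) = 8550*((0*(-3))*(-3)) = 8550*(0*(-3)) = 8550*0 = 0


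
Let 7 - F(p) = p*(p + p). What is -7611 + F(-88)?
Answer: -23092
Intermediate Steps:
F(p) = 7 - 2*p**2 (F(p) = 7 - p*(p + p) = 7 - p*2*p = 7 - 2*p**2)
-7611 + F(-88) = -7611 + (7 - 2*(-88)**2) = -7611 + (7 - 2*7744) = -7611 + (7 - 15488) = -7611 - 15481 = -23092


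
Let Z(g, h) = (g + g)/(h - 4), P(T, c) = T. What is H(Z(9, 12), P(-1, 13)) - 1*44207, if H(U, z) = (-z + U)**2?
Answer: -707143/16 ≈ -44196.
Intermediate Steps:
Z(g, h) = 2*g/(-4 + h) (Z(g, h) = (2*g)/(-4 + h) = 2*g/(-4 + h))
H(U, z) = (U - z)**2
H(Z(9, 12), P(-1, 13)) - 1*44207 = (2*9/(-4 + 12) - 1*(-1))**2 - 1*44207 = (2*9/8 + 1)**2 - 44207 = (2*9*(1/8) + 1)**2 - 44207 = (9/4 + 1)**2 - 44207 = (13/4)**2 - 44207 = 169/16 - 44207 = -707143/16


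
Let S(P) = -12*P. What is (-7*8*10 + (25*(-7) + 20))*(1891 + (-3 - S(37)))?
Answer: -1667380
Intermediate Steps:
(-7*8*10 + (25*(-7) + 20))*(1891 + (-3 - S(37))) = (-7*8*10 + (25*(-7) + 20))*(1891 + (-3 - (-12)*37)) = (-56*10 + (-175 + 20))*(1891 + (-3 - 1*(-444))) = (-560 - 155)*(1891 + (-3 + 444)) = -715*(1891 + 441) = -715*2332 = -1667380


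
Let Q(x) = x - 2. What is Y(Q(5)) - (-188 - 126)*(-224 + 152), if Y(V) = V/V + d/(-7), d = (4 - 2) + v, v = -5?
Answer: -158246/7 ≈ -22607.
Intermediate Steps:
d = -3 (d = (4 - 2) - 5 = 2 - 5 = -3)
Q(x) = -2 + x
Y(V) = 10/7 (Y(V) = V/V - 3/(-7) = 1 - 3*(-⅐) = 1 + 3/7 = 10/7)
Y(Q(5)) - (-188 - 126)*(-224 + 152) = 10/7 - (-188 - 126)*(-224 + 152) = 10/7 - (-314)*(-72) = 10/7 - 1*22608 = 10/7 - 22608 = -158246/7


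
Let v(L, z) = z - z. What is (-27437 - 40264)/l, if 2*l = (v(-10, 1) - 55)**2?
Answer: -135402/3025 ≈ -44.761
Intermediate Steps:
v(L, z) = 0
l = 3025/2 (l = (0 - 55)**2/2 = (1/2)*(-55)**2 = (1/2)*3025 = 3025/2 ≈ 1512.5)
(-27437 - 40264)/l = (-27437 - 40264)/(3025/2) = -67701*2/3025 = -135402/3025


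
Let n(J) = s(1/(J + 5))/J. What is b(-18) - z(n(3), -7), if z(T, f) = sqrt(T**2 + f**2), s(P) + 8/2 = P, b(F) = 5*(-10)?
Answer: -50 - sqrt(29185)/24 ≈ -57.118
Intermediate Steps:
b(F) = -50
s(P) = -4 + P
n(J) = (-4 + 1/(5 + J))/J (n(J) = (-4 + 1/(J + 5))/J = (-4 + 1/(5 + J))/J)
b(-18) - z(n(3), -7) = -50 - sqrt(((-19 - 4*3)/(3*(5 + 3)))**2 + (-7)**2) = -50 - sqrt(((1/3)*(-19 - 12)/8)**2 + 49) = -50 - sqrt(((1/3)*(1/8)*(-31))**2 + 49) = -50 - sqrt((-31/24)**2 + 49) = -50 - sqrt(961/576 + 49) = -50 - sqrt(29185/576) = -50 - sqrt(29185)/24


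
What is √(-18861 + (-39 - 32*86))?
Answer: 2*I*√5413 ≈ 147.15*I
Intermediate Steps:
√(-18861 + (-39 - 32*86)) = √(-18861 + (-39 - 2752)) = √(-18861 - 2791) = √(-21652) = 2*I*√5413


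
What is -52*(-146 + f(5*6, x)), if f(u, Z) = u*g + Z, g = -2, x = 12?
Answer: 10088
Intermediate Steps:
f(u, Z) = Z - 2*u (f(u, Z) = u*(-2) + Z = -2*u + Z = Z - 2*u)
-52*(-146 + f(5*6, x)) = -52*(-146 + (12 - 10*6)) = -52*(-146 + (12 - 2*30)) = -52*(-146 + (12 - 60)) = -52*(-146 - 48) = -52*(-194) = 10088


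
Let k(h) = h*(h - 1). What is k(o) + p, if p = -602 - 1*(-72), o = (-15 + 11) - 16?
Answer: -110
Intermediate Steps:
o = -20 (o = -4 - 16 = -20)
k(h) = h*(-1 + h)
p = -530 (p = -602 + 72 = -530)
k(o) + p = -20*(-1 - 20) - 530 = -20*(-21) - 530 = 420 - 530 = -110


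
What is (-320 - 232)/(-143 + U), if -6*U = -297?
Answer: 1104/187 ≈ 5.9037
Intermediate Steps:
U = 99/2 (U = -1/6*(-297) = 99/2 ≈ 49.500)
(-320 - 232)/(-143 + U) = (-320 - 232)/(-143 + 99/2) = -552/(-187/2) = -552*(-2/187) = 1104/187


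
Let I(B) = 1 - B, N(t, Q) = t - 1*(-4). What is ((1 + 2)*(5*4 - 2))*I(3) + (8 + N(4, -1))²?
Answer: 148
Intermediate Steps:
N(t, Q) = 4 + t (N(t, Q) = t + 4 = 4 + t)
((1 + 2)*(5*4 - 2))*I(3) + (8 + N(4, -1))² = ((1 + 2)*(5*4 - 2))*(1 - 1*3) + (8 + (4 + 4))² = (3*(20 - 2))*(1 - 3) + (8 + 8)² = (3*18)*(-2) + 16² = 54*(-2) + 256 = -108 + 256 = 148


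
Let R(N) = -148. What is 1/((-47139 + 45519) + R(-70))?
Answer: -1/1768 ≈ -0.00056561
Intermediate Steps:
1/((-47139 + 45519) + R(-70)) = 1/((-47139 + 45519) - 148) = 1/(-1620 - 148) = 1/(-1768) = -1/1768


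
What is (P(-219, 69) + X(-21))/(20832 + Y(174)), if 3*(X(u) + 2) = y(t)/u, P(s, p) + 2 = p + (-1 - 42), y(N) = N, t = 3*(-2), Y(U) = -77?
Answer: 464/435855 ≈ 0.0010646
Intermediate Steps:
t = -6
P(s, p) = -45 + p (P(s, p) = -2 + (p + (-1 - 42)) = -2 + (p - 43) = -2 + (-43 + p) = -45 + p)
X(u) = -2 - 2/u (X(u) = -2 + (-6/u)/3 = -2 - 2/u)
(P(-219, 69) + X(-21))/(20832 + Y(174)) = ((-45 + 69) + (-2 - 2/(-21)))/(20832 - 77) = (24 + (-2 - 2*(-1/21)))/20755 = (24 + (-2 + 2/21))*(1/20755) = (24 - 40/21)*(1/20755) = (464/21)*(1/20755) = 464/435855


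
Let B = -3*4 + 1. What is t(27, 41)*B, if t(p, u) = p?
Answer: -297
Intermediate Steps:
B = -11 (B = -12 + 1 = -11)
t(27, 41)*B = 27*(-11) = -297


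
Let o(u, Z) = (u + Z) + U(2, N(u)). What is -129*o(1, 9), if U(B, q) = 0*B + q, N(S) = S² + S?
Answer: -1548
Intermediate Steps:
N(S) = S + S²
U(B, q) = q (U(B, q) = 0 + q = q)
o(u, Z) = Z + u + u*(1 + u) (o(u, Z) = (u + Z) + u*(1 + u) = (Z + u) + u*(1 + u) = Z + u + u*(1 + u))
-129*o(1, 9) = -129*(9 + 1 + 1*(1 + 1)) = -129*(9 + 1 + 1*2) = -129*(9 + 1 + 2) = -129*12 = -1548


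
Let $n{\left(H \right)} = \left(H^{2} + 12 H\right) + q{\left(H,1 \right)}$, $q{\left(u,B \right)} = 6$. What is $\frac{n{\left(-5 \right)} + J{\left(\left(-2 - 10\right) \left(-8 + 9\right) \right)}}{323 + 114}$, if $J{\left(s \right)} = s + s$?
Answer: $- \frac{53}{437} \approx -0.12128$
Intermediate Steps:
$J{\left(s \right)} = 2 s$
$n{\left(H \right)} = 6 + H^{2} + 12 H$ ($n{\left(H \right)} = \left(H^{2} + 12 H\right) + 6 = 6 + H^{2} + 12 H$)
$\frac{n{\left(-5 \right)} + J{\left(\left(-2 - 10\right) \left(-8 + 9\right) \right)}}{323 + 114} = \frac{\left(6 + \left(-5\right)^{2} + 12 \left(-5\right)\right) + 2 \left(-2 - 10\right) \left(-8 + 9\right)}{323 + 114} = \frac{\left(6 + 25 - 60\right) + 2 \left(\left(-12\right) 1\right)}{437} = \left(-29 + 2 \left(-12\right)\right) \frac{1}{437} = \left(-29 - 24\right) \frac{1}{437} = \left(-53\right) \frac{1}{437} = - \frac{53}{437}$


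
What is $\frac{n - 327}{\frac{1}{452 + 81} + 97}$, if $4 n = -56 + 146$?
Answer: $- \frac{15457}{4924} \approx -3.1391$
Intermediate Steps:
$n = \frac{45}{2}$ ($n = \frac{-56 + 146}{4} = \frac{1}{4} \cdot 90 = \frac{45}{2} \approx 22.5$)
$\frac{n - 327}{\frac{1}{452 + 81} + 97} = \frac{\frac{45}{2} - 327}{\frac{1}{452 + 81} + 97} = - \frac{609}{2 \left(\frac{1}{533} + 97\right)} = - \frac{609}{2 \cdot \frac{51702}{533}} = \left(- \frac{609}{2}\right) \frac{533}{51702} = - \frac{15457}{4924}$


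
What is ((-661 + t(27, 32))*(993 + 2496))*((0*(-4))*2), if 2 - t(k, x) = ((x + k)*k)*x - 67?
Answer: 0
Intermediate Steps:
t(k, x) = 69 - k*x*(k + x) (t(k, x) = 2 - (((x + k)*k)*x - 67) = 2 - (((k + x)*k)*x - 67) = 2 - ((k*(k + x))*x - 67) = 2 - (k*x*(k + x) - 67) = 2 - (-67 + k*x*(k + x)) = 2 + (67 - k*x*(k + x)) = 69 - k*x*(k + x))
((-661 + t(27, 32))*(993 + 2496))*((0*(-4))*2) = ((-661 + (69 - 1*27*32**2 - 1*32*27**2))*(993 + 2496))*((0*(-4))*2) = ((-661 + (69 - 1*27*1024 - 1*32*729))*3489)*(0*2) = ((-661 + (69 - 27648 - 23328))*3489)*0 = ((-661 - 50907)*3489)*0 = -51568*3489*0 = -179920752*0 = 0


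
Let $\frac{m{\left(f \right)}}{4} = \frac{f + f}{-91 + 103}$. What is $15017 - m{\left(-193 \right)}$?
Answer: $\frac{45437}{3} \approx 15146.0$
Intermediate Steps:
$m{\left(f \right)} = \frac{2 f}{3}$ ($m{\left(f \right)} = 4 \frac{f + f}{-91 + 103} = 4 \frac{2 f}{12} = 4 \cdot 2 f \frac{1}{12} = 4 \frac{f}{6} = \frac{2 f}{3}$)
$15017 - m{\left(-193 \right)} = 15017 - \frac{2}{3} \left(-193\right) = 15017 - - \frac{386}{3} = 15017 + \frac{386}{3} = \frac{45437}{3}$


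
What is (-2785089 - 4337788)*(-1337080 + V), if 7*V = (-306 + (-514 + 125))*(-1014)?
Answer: 61647289545910/7 ≈ 8.8068e+12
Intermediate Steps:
V = 704730/7 (V = ((-306 + (-514 + 125))*(-1014))/7 = ((-306 - 389)*(-1014))/7 = (-695*(-1014))/7 = (1/7)*704730 = 704730/7 ≈ 1.0068e+5)
(-2785089 - 4337788)*(-1337080 + V) = (-2785089 - 4337788)*(-1337080 + 704730/7) = -7122877*(-8654830/7) = 61647289545910/7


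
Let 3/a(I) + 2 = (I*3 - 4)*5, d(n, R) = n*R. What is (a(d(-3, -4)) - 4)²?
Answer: 395641/24964 ≈ 15.848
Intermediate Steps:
d(n, R) = R*n
a(I) = 3/(-22 + 15*I) (a(I) = 3/(-2 + (I*3 - 4)*5) = 3/(-2 + (3*I - 4)*5) = 3/(-2 + (-4 + 3*I)*5) = 3/(-2 + (-20 + 15*I)) = 3/(-22 + 15*I))
(a(d(-3, -4)) - 4)² = (3/(-22 + 15*(-4*(-3))) - 4)² = (3/(-22 + 15*12) - 4)² = (3/(-22 + 180) - 4)² = (3/158 - 4)² = (-629/158)² = 395641/24964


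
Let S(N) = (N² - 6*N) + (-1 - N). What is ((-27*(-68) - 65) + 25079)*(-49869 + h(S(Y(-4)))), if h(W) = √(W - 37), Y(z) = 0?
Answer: -1338982650 + 26850*I*√38 ≈ -1.339e+9 + 1.6551e+5*I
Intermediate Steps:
S(N) = -1 + N² - 7*N
h(W) = √(-37 + W)
((-27*(-68) - 65) + 25079)*(-49869 + h(S(Y(-4)))) = ((-27*(-68) - 65) + 25079)*(-49869 + √(-37 + (-1 + 0² - 7*0))) = ((1836 - 65) + 25079)*(-49869 + √(-37 + (-1 + 0 + 0))) = (1771 + 25079)*(-49869 + √(-37 - 1)) = 26850*(-49869 + √(-38)) = 26850*(-49869 + I*√38) = -1338982650 + 26850*I*√38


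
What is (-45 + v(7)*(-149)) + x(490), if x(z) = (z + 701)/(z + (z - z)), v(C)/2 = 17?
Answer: -2503199/490 ≈ -5108.6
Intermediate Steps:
v(C) = 34 (v(C) = 2*17 = 34)
x(z) = (701 + z)/z (x(z) = (701 + z)/(z + 0) = (701 + z)/z)
(-45 + v(7)*(-149)) + x(490) = (-45 + 34*(-149)) + (701 + 490)/490 = (-45 - 5066) + (1/490)*1191 = -5111 + 1191/490 = -2503199/490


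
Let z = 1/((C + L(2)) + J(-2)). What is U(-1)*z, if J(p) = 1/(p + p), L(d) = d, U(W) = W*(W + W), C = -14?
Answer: -8/49 ≈ -0.16327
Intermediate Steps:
U(W) = 2*W**2 (U(W) = W*(2*W) = 2*W**2)
J(p) = 1/(2*p)
z = -4/49 (z = 1/((-14 + 2) + (1/2)/(-2)) = 1/(-12 + (1/2)*(-1/2)) = 1/(-12 - 1/4) = 1/(-49/4) = -4/49 ≈ -0.081633)
U(-1)*z = (2*(-1)**2)*(-4/49) = (2*1)*(-4/49) = 2*(-4/49) = -8/49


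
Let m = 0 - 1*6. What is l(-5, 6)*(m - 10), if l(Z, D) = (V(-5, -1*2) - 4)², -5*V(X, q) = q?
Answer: -5184/25 ≈ -207.36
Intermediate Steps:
V(X, q) = -q/5
m = -6 (m = 0 - 6 = -6)
l(Z, D) = 324/25 (l(Z, D) = (-(-1)*2/5 - 4)² = (-⅕*(-2) - 4)² = (⅖ - 4)² = (-18/5)² = 324/25)
l(-5, 6)*(m - 10) = 324*(-6 - 10)/25 = (324/25)*(-16) = -5184/25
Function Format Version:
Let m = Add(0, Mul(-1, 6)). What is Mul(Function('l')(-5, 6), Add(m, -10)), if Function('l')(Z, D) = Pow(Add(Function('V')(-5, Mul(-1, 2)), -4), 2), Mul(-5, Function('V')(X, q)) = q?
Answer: Rational(-5184, 25) ≈ -207.36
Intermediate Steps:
Function('V')(X, q) = Mul(Rational(-1, 5), q)
m = -6 (m = Add(0, -6) = -6)
Function('l')(Z, D) = Rational(324, 25) (Function('l')(Z, D) = Pow(Add(Mul(Rational(-1, 5), Mul(-1, 2)), -4), 2) = Pow(Add(Mul(Rational(-1, 5), -2), -4), 2) = Pow(Add(Rational(2, 5), -4), 2) = Pow(Rational(-18, 5), 2) = Rational(324, 25))
Mul(Function('l')(-5, 6), Add(m, -10)) = Mul(Rational(324, 25), Add(-6, -10)) = Mul(Rational(324, 25), -16) = Rational(-5184, 25)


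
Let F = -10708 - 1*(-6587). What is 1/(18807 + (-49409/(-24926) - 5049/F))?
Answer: 102720046/1932185370985 ≈ 5.3163e-5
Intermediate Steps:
F = -4121 (F = -10708 + 6587 = -4121)
1/(18807 + (-49409/(-24926) - 5049/F)) = 1/(18807 + (-49409/(-24926) - 5049/(-4121))) = 1/(18807 + (-49409*(-1/24926) - 5049*(-1/4121))) = 1/(18807 + (49409/24926 + 5049/4121)) = 1/(18807 + 329465863/102720046) = 1/(1932185370985/102720046) = 102720046/1932185370985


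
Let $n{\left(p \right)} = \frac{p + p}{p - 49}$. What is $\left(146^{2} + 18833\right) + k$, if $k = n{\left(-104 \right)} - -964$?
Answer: $\frac{6290497}{153} \approx 41114.0$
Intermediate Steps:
$n{\left(p \right)} = \frac{2 p}{-49 + p}$
$k = \frac{147700}{153}$ ($k = 2 \left(-104\right) \frac{1}{-49 - 104} - -964 = 2 \left(-104\right) \frac{1}{-153} + 964 = 2 \left(-104\right) \left(- \frac{1}{153}\right) + 964 = \frac{208}{153} + 964 = \frac{147700}{153} \approx 965.36$)
$\left(146^{2} + 18833\right) + k = \left(146^{2} + 18833\right) + \frac{147700}{153} = \left(21316 + 18833\right) + \frac{147700}{153} = 40149 + \frac{147700}{153} = \frac{6290497}{153}$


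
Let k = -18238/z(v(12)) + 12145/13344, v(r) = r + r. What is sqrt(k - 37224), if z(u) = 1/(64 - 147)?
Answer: sqrt(16432158939810)/3336 ≈ 1215.1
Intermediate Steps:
v(r) = 2*r
z(u) = -1/83 (z(u) = 1/(-83) = -1/83)
k = 20199545521/13344 (k = -18238/(-1/83) + 12145/13344 = -18238*(-83) + 12145*(1/13344) = 1513754 + 12145/13344 = 20199545521/13344 ≈ 1.5138e+6)
sqrt(k - 37224) = sqrt(20199545521/13344 - 37224) = sqrt(19702828465/13344) = sqrt(16432158939810)/3336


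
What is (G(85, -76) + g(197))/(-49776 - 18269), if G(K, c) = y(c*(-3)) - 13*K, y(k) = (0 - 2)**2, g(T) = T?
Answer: 904/68045 ≈ 0.013285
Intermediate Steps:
y(k) = 4 (y(k) = (-2)**2 = 4)
G(K, c) = 4 - 13*K
(G(85, -76) + g(197))/(-49776 - 18269) = ((4 - 13*85) + 197)/(-49776 - 18269) = ((4 - 1105) + 197)/(-68045) = (-1101 + 197)*(-1/68045) = -904*(-1/68045) = 904/68045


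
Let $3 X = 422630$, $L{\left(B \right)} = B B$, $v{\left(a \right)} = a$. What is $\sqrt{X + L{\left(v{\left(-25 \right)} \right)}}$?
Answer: $\frac{\sqrt{1273515}}{3} \approx 376.17$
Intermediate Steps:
$L{\left(B \right)} = B^{2}$
$X = \frac{422630}{3}$ ($X = \frac{1}{3} \cdot 422630 = \frac{422630}{3} \approx 1.4088 \cdot 10^{5}$)
$\sqrt{X + L{\left(v{\left(-25 \right)} \right)}} = \sqrt{\frac{422630}{3} + \left(-25\right)^{2}} = \sqrt{\frac{422630}{3} + 625} = \sqrt{\frac{424505}{3}} = \frac{\sqrt{1273515}}{3}$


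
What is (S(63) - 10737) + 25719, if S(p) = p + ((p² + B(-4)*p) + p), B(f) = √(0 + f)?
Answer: 19077 + 126*I ≈ 19077.0 + 126.0*I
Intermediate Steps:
B(f) = √f
S(p) = p² + 2*p + 2*I*p (S(p) = p + ((p² + √(-4)*p) + p) = p + ((p² + (2*I)*p) + p) = p + ((p² + 2*I*p) + p) = p + (p + p² + 2*I*p) = p² + 2*p + 2*I*p)
(S(63) - 10737) + 25719 = (63*(2 + 63 + 2*I) - 10737) + 25719 = (63*(65 + 2*I) - 10737) + 25719 = ((4095 + 126*I) - 10737) + 25719 = (-6642 + 126*I) + 25719 = 19077 + 126*I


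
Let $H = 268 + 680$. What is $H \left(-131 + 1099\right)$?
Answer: $917664$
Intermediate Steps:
$H = 948$
$H \left(-131 + 1099\right) = 948 \left(-131 + 1099\right) = 948 \cdot 968 = 917664$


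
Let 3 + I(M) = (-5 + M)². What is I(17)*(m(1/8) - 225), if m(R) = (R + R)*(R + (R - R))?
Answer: -1015059/32 ≈ -31721.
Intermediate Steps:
m(R) = 2*R² (m(R) = (2*R)*(R + 0) = (2*R)*R = 2*R²)
I(M) = -3 + (-5 + M)²
I(17)*(m(1/8) - 225) = (-3 + (-5 + 17)²)*(2*(1/8)² - 225) = (-3 + 12²)*(2*(⅛)² - 225) = (-3 + 144)*(2*(1/64) - 225) = 141*(1/32 - 225) = 141*(-7199/32) = -1015059/32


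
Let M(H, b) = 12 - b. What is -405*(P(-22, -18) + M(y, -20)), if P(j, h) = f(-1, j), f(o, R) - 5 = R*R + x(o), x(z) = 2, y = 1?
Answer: -211815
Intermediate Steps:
f(o, R) = 7 + R² (f(o, R) = 5 + (R*R + 2) = 5 + (R² + 2) = 5 + (2 + R²) = 7 + R²)
P(j, h) = 7 + j²
-405*(P(-22, -18) + M(y, -20)) = -405*((7 + (-22)²) + (12 - 1*(-20))) = -405*((7 + 484) + (12 + 20)) = -405*(491 + 32) = -405*523 = -211815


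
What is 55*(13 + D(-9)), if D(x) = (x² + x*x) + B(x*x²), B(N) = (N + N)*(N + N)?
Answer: 116926645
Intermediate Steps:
B(N) = 4*N² (B(N) = (2*N)*(2*N) = 4*N²)
D(x) = 2*x² + 4*x⁶ (D(x) = (x² + x*x) + 4*(x*x²)² = (x² + x²) + 4*(x³)² = 2*x² + 4*x⁶)
55*(13 + D(-9)) = 55*(13 + (-9)²*(2 + 4*(-9)⁴)) = 55*(13 + 81*(2 + 4*6561)) = 55*(13 + 81*(2 + 26244)) = 55*(13 + 81*26246) = 55*(13 + 2125926) = 55*2125939 = 116926645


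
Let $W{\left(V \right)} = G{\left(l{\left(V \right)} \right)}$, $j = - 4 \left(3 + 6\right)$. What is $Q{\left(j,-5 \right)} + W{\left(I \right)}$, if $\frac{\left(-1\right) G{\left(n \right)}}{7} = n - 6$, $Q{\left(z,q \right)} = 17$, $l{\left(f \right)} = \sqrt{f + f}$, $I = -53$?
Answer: $59 - 7 i \sqrt{106} \approx 59.0 - 72.069 i$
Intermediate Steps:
$j = -36$ ($j = \left(-4\right) 9 = -36$)
$l{\left(f \right)} = \sqrt{2} \sqrt{f}$ ($l{\left(f \right)} = \sqrt{2 f} = \sqrt{2} \sqrt{f}$)
$G{\left(n \right)} = 42 - 7 n$ ($G{\left(n \right)} = - 7 \left(n - 6\right) = - 7 \left(-6 + n\right) = 42 - 7 n$)
$W{\left(V \right)} = 42 - 7 \sqrt{2} \sqrt{V}$
$Q{\left(j,-5 \right)} + W{\left(I \right)} = 17 + \left(42 - 7 \sqrt{2} \sqrt{-53}\right) = 17 + \left(42 - 7 \sqrt{2} i \sqrt{53}\right) = 17 + \left(42 - 7 i \sqrt{106}\right) = 59 - 7 i \sqrt{106}$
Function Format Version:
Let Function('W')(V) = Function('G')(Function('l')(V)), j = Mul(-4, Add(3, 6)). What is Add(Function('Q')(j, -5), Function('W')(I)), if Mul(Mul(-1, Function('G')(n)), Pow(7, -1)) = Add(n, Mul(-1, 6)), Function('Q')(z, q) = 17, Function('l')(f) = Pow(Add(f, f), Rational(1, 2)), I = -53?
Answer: Add(59, Mul(-7, I, Pow(106, Rational(1, 2)))) ≈ Add(59.000, Mul(-72.069, I))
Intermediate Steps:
j = -36 (j = Mul(-4, 9) = -36)
Function('l')(f) = Mul(Pow(2, Rational(1, 2)), Pow(f, Rational(1, 2))) (Function('l')(f) = Pow(Mul(2, f), Rational(1, 2)) = Mul(Pow(2, Rational(1, 2)), Pow(f, Rational(1, 2))))
Function('G')(n) = Add(42, Mul(-7, n)) (Function('G')(n) = Mul(-7, Add(n, Mul(-1, 6))) = Mul(-7, Add(n, -6)) = Mul(-7, Add(-6, n)) = Add(42, Mul(-7, n)))
Function('W')(V) = Add(42, Mul(-7, Pow(2, Rational(1, 2)), Pow(V, Rational(1, 2)))) (Function('W')(V) = Add(42, Mul(-7, Mul(Pow(2, Rational(1, 2)), Pow(V, Rational(1, 2))))) = Add(42, Mul(-7, Pow(2, Rational(1, 2)), Pow(V, Rational(1, 2)))))
Add(Function('Q')(j, -5), Function('W')(I)) = Add(17, Add(42, Mul(-7, Pow(2, Rational(1, 2)), Pow(-53, Rational(1, 2))))) = Add(17, Add(42, Mul(-7, Pow(2, Rational(1, 2)), Mul(I, Pow(53, Rational(1, 2)))))) = Add(17, Add(42, Mul(-7, I, Pow(106, Rational(1, 2))))) = Add(59, Mul(-7, I, Pow(106, Rational(1, 2))))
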